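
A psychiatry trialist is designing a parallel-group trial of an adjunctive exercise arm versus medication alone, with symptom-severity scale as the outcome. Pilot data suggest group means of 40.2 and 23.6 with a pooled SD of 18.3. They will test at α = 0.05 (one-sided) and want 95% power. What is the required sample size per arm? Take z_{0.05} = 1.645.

n = 27 per group

Cohen's d = |M₁ − M₂| / SD_pooled = |40.2 − 23.6| / 18.3 = 16.6 / 18.3 = 0.907.
For two independent groups with equal n: n = 2·((z_{α} + z_β) / d)².
z_{α} + z_β = 1.645 + 1.645 = 3.290.
n = 2 × (3.290 / 0.907)² = 2 × 3.627² = 2 × 13.16 = 26.3.
Round up to the next whole participant.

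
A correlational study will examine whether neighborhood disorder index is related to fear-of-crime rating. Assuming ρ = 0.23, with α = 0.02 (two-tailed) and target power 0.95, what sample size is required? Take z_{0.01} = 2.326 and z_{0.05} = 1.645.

Fisher's z: C = ½·ln((1+r)/(1−r)) = ½·ln(1.5974) = 0.2342.
n = ((z_{α/2} + z_β)/C)² + 3.
(2.326 + 1.645) / 0.2342 = 3.971 / 0.2342 = 16.956.
n = 16.956² + 3 = 287.49 + 3 = 290.5.
Round up.

n = 291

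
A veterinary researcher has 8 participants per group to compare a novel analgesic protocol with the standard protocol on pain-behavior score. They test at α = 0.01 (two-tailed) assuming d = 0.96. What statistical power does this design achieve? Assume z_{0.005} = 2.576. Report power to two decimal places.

For two equal groups, power = Φ(d·√(n/2) − z_{α/2}).
d·√(n/2) = 0.96 × √(8/2) = 0.96 × 2.000 = 1.920.
z_β = 1.920 − 2.576 = -0.656.
Power = Φ(-0.656) = 0.256.

power ≈ 0.26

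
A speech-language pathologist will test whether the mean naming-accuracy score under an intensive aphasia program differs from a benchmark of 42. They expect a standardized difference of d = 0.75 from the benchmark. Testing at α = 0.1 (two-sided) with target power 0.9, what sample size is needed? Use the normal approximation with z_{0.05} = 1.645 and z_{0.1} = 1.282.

n = 16

For a one-sample test: n = ((z_{α/2} + z_β) / d)².
z_{α/2} + z_β = 1.645 + 1.282 = 2.927.
n = (2.927 / 0.75)² = 3.903² = 15.23.
Round up.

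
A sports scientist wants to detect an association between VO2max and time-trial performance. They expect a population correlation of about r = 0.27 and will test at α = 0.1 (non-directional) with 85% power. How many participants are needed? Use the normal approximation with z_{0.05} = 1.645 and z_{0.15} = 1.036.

n = 97

Fisher's z: C = ½·ln((1+r)/(1−r)) = ½·ln(1.7397) = 0.2769.
n = ((z_{α/2} + z_β)/C)² + 3.
(1.645 + 1.036) / 0.2769 = 2.681 / 0.2769 = 9.682.
n = 9.682² + 3 = 93.74 + 3 = 96.7.
Round up.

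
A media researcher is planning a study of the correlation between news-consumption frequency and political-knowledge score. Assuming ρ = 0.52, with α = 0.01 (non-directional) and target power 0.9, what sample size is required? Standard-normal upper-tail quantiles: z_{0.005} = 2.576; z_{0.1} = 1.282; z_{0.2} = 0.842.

n = 48

Fisher's z: C = ½·ln((1+r)/(1−r)) = ½·ln(3.1667) = 0.5763.
n = ((z_{α/2} + z_β)/C)² + 3.
(2.576 + 1.282) / 0.5763 = 3.858 / 0.5763 = 6.694.
n = 6.694² + 3 = 44.82 + 3 = 47.8.
Round up.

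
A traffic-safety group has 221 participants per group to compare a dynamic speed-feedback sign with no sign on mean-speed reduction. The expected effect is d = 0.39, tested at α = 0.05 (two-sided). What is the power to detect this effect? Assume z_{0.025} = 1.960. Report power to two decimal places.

For two equal groups, power = Φ(d·√(n/2) − z_{α/2}).
d·√(n/2) = 0.39 × √(221/2) = 0.39 × 10.512 = 4.100.
z_β = 4.100 − 1.960 = 2.140.
Power = Φ(2.140) = 0.984.

power ≈ 0.98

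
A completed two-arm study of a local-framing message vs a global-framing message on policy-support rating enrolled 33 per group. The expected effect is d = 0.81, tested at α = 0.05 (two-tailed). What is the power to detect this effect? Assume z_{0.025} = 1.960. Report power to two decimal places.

power ≈ 0.91

For two equal groups, power = Φ(d·√(n/2) − z_{α/2}).
d·√(n/2) = 0.81 × √(33/2) = 0.81 × 4.062 = 3.290.
z_β = 3.290 − 1.960 = 1.330.
Power = Φ(1.330) = 0.908.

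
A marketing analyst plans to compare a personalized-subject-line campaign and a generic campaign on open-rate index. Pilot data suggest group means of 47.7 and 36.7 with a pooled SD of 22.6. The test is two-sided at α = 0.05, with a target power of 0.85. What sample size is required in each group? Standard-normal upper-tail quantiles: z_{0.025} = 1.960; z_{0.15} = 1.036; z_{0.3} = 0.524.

Cohen's d = |M₁ − M₂| / SD_pooled = |47.7 − 36.7| / 22.6 = 11.0 / 22.6 = 0.487.
For two independent groups with equal n: n = 2·((z_{α/2} + z_β) / d)².
z_{α/2} + z_β = 1.960 + 1.036 = 2.996.
n = 2 × (2.996 / 0.487)² = 2 × 6.152² = 2 × 37.85 = 75.7.
Round up to the next whole participant.

n = 76 per group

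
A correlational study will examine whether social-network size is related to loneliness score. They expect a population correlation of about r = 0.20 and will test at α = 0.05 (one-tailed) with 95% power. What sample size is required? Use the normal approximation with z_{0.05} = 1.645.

n = 267

Fisher's z: C = ½·ln((1+r)/(1−r)) = ½·ln(1.5000) = 0.2027.
n = ((z_{α} + z_β)/C)² + 3.
(1.645 + 1.645) / 0.2027 = 3.290 / 0.2027 = 16.231.
n = 16.231² + 3 = 263.44 + 3 = 266.4.
Round up.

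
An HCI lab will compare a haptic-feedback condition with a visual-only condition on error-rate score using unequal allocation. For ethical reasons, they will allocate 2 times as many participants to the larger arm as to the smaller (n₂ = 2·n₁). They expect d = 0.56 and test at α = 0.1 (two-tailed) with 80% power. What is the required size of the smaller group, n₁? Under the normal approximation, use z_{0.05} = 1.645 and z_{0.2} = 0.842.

n₁ = 30

With allocation ratio k = n₂/n₁ = 2, Var(x̄₁−x̄₂) = σ²(1/n₁ + 1/(k·n₁)) = σ²·(k+1)/(k·n₁).
So n₁ = (1 + 1/k)·((z_{α/2} + z_β)/d)² = 1.500 × (2.487/0.56)².
n₁ = 1.500 × 19.72 = 29.6.
Round up: n₁ = 30, giving n₂ = 2 × 30 = 60.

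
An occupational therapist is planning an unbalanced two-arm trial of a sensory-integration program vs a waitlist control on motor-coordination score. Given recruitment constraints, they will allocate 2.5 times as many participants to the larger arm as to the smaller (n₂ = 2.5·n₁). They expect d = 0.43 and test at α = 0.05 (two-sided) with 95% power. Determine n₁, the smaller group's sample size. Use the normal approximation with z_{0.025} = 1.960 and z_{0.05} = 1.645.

With allocation ratio k = n₂/n₁ = 2.5, Var(x̄₁−x̄₂) = σ²(1/n₁ + 1/(k·n₁)) = σ²·(k+1)/(k·n₁).
So n₁ = (1 + 1/k)·((z_{α/2} + z_β)/d)² = 1.400 × (3.605/0.43)².
n₁ = 1.400 × 70.29 = 98.4.
Round up: n₁ = 99, giving n₂ = ⌈2.5 × 99⌉ = ⌈247.5⌉ = 248.

n₁ = 99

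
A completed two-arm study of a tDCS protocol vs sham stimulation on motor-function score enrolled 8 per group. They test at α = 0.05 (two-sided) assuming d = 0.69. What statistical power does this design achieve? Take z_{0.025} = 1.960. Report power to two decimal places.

power ≈ 0.28

For two equal groups, power = Φ(d·√(n/2) − z_{α/2}).
d·√(n/2) = 0.69 × √(8/2) = 0.69 × 2.000 = 1.380.
z_β = 1.380 − 1.960 = -0.580.
Power = Φ(-0.580) = 0.281.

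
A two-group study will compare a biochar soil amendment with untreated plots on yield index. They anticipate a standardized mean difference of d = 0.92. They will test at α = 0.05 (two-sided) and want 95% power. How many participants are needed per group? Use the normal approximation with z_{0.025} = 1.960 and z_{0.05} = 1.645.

For two independent groups with equal n: n = 2·((z_{α/2} + z_β) / d)².
z_{α/2} + z_β = 1.960 + 1.645 = 3.605.
n = 2 × (3.605 / 0.92)² = 2 × 3.918² = 2 × 15.35 = 30.7.
Round up to the next whole participant.

n = 31 per group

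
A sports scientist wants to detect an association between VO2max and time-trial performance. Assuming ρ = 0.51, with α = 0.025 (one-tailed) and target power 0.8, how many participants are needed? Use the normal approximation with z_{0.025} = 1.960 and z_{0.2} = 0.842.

Fisher's z: C = ½·ln((1+r)/(1−r)) = ½·ln(3.0816) = 0.5627.
n = ((z_{α} + z_β)/C)² + 3.
(1.960 + 0.842) / 0.5627 = 2.802 / 0.5627 = 4.980.
n = 4.980² + 3 = 24.80 + 3 = 27.8.
Round up.

n = 28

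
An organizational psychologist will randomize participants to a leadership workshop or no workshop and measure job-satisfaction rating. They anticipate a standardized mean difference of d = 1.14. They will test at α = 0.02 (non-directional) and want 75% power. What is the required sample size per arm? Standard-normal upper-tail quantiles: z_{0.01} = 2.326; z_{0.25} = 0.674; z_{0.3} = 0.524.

n = 14 per group

For two independent groups with equal n: n = 2·((z_{α/2} + z_β) / d)².
z_{α/2} + z_β = 2.326 + 0.674 = 3.000.
n = 2 × (3.000 / 1.14)² = 2 × 2.632² = 2 × 6.93 = 13.9.
Round up to the next whole participant.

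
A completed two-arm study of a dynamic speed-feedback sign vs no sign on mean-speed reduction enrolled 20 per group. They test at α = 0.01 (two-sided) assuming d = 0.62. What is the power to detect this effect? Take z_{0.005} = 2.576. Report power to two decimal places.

power ≈ 0.27

For two equal groups, power = Φ(d·√(n/2) − z_{α/2}).
d·√(n/2) = 0.62 × √(20/2) = 0.62 × 3.162 = 1.961.
z_β = 1.961 − 2.576 = -0.615.
Power = Φ(-0.615) = 0.269.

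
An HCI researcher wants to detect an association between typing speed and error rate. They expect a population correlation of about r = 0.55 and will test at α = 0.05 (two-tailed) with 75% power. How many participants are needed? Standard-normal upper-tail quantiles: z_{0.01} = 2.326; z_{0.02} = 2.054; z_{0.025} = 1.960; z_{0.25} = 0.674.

Fisher's z: C = ½·ln((1+r)/(1−r)) = ½·ln(3.4444) = 0.6184.
n = ((z_{α/2} + z_β)/C)² + 3.
(1.960 + 0.674) / 0.6184 = 2.634 / 0.6184 = 4.259.
n = 4.259² + 3 = 18.14 + 3 = 21.1.
Round up.

n = 22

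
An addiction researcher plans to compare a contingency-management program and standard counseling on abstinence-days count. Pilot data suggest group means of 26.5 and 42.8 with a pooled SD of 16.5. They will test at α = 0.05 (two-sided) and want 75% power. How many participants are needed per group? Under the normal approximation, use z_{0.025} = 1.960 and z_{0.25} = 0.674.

Cohen's d = |M₁ − M₂| / SD_pooled = |26.5 − 42.8| / 16.5 = 16.3 / 16.5 = 0.988.
For two independent groups with equal n: n = 2·((z_{α/2} + z_β) / d)².
z_{α/2} + z_β = 1.960 + 0.674 = 2.634.
n = 2 × (2.634 / 0.988)² = 2 × 2.666² = 2 × 7.11 = 14.2.
Round up to the next whole participant.

n = 15 per group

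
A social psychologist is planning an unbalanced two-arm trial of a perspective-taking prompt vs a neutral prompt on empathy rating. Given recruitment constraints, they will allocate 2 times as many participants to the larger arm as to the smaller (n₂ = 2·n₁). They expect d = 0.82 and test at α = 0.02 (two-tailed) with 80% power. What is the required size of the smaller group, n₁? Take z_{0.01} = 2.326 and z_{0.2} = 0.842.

n₁ = 23

With allocation ratio k = n₂/n₁ = 2, Var(x̄₁−x̄₂) = σ²(1/n₁ + 1/(k·n₁)) = σ²·(k+1)/(k·n₁).
So n₁ = (1 + 1/k)·((z_{α/2} + z_β)/d)² = 1.500 × (3.168/0.82)².
n₁ = 1.500 × 14.93 = 22.4.
Round up: n₁ = 23, giving n₂ = 2 × 23 = 46.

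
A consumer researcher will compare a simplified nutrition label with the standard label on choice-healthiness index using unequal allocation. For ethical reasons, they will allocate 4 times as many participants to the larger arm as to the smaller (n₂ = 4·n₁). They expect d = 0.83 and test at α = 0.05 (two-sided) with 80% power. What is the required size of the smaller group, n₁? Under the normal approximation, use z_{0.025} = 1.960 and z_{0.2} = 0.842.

With allocation ratio k = n₂/n₁ = 4, Var(x̄₁−x̄₂) = σ²(1/n₁ + 1/(k·n₁)) = σ²·(k+1)/(k·n₁).
So n₁ = (1 + 1/k)·((z_{α/2} + z_β)/d)² = 1.250 × (2.802/0.83)².
n₁ = 1.250 × 11.40 = 14.2.
Round up: n₁ = 15, giving n₂ = 4 × 15 = 60.

n₁ = 15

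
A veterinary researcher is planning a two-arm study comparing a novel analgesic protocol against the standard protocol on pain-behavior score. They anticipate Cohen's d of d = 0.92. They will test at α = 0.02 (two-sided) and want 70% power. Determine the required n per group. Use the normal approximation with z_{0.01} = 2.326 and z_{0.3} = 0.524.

n = 20 per group

For two independent groups with equal n: n = 2·((z_{α/2} + z_β) / d)².
z_{α/2} + z_β = 2.326 + 0.524 = 2.850.
n = 2 × (2.850 / 0.92)² = 2 × 3.098² = 2 × 9.60 = 19.2.
Round up to the next whole participant.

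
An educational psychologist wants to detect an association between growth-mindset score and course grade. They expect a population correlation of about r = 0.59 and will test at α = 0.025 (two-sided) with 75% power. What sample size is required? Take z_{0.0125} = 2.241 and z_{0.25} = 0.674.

Fisher's z: C = ½·ln((1+r)/(1−r)) = ½·ln(3.8780) = 0.6777.
n = ((z_{α/2} + z_β)/C)² + 3.
(2.241 + 0.674) / 0.6777 = 2.915 / 0.6777 = 4.301.
n = 4.301² + 3 = 18.50 + 3 = 21.5.
Round up.

n = 22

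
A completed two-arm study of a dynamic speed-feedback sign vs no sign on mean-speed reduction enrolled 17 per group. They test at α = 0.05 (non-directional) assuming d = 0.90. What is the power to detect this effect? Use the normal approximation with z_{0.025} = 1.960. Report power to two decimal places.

power ≈ 0.75

For two equal groups, power = Φ(d·√(n/2) − z_{α/2}).
d·√(n/2) = 0.90 × √(17/2) = 0.90 × 2.915 = 2.624.
z_β = 2.624 − 1.960 = 0.664.
Power = Φ(0.664) = 0.747.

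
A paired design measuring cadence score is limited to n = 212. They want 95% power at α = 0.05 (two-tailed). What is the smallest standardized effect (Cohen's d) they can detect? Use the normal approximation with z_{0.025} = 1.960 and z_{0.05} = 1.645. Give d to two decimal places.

d_min ≈ 0.25

For a single sample (or paired design) of n = 212: d_min = (z_{α/2} + z_β)/√n.
z-sum = 1.960 + 1.645 = 3.605.
d_min = 3.605 / √212 = 3.605 / 14.560 = 0.248.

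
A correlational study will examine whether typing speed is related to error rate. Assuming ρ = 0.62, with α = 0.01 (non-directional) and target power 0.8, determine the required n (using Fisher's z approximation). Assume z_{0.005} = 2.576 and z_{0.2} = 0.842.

Fisher's z: C = ½·ln((1+r)/(1−r)) = ½·ln(4.2632) = 0.7250.
n = ((z_{α/2} + z_β)/C)² + 3.
(2.576 + 0.842) / 0.7250 = 3.418 / 0.7250 = 4.714.
n = 4.714² + 3 = 22.23 + 3 = 25.2.
Round up.

n = 26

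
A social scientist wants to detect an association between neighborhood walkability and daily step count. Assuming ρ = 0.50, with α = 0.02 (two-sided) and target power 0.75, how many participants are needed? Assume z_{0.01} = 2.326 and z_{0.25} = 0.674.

Fisher's z: C = ½·ln((1+r)/(1−r)) = ½·ln(3.0000) = 0.5493.
n = ((z_{α/2} + z_β)/C)² + 3.
(2.326 + 0.674) / 0.5493 = 3.000 / 0.5493 = 5.461.
n = 5.461² + 3 = 29.83 + 3 = 32.8.
Round up.

n = 33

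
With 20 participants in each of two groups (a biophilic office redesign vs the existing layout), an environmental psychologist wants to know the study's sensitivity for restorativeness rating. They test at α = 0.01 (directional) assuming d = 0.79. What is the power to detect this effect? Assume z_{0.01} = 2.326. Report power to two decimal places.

For two equal groups, power = Φ(d·√(n/2) − z_{α}).
d·√(n/2) = 0.79 × √(20/2) = 0.79 × 3.162 = 2.498.
z_β = 2.498 − 2.326 = 0.172.
Power = Φ(0.172) = 0.568.

power ≈ 0.57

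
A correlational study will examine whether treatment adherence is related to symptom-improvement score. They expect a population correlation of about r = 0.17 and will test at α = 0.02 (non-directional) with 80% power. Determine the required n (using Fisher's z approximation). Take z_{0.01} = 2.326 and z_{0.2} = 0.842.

n = 344

Fisher's z: C = ½·ln((1+r)/(1−r)) = ½·ln(1.4096) = 0.1717.
n = ((z_{α/2} + z_β)/C)² + 3.
(2.326 + 0.842) / 0.1717 = 3.168 / 0.1717 = 18.451.
n = 18.451² + 3 = 340.43 + 3 = 343.4.
Round up.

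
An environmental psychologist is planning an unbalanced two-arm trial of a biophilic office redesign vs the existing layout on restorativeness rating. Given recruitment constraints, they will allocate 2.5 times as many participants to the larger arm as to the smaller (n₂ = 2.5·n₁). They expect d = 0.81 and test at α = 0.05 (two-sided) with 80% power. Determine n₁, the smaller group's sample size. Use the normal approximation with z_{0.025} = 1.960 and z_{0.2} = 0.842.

n₁ = 17

With allocation ratio k = n₂/n₁ = 2.5, Var(x̄₁−x̄₂) = σ²(1/n₁ + 1/(k·n₁)) = σ²·(k+1)/(k·n₁).
So n₁ = (1 + 1/k)·((z_{α/2} + z_β)/d)² = 1.400 × (2.802/0.81)².
n₁ = 1.400 × 11.97 = 16.8.
Round up: n₁ = 17, giving n₂ = ⌈2.5 × 17⌉ = ⌈42.5⌉ = 43.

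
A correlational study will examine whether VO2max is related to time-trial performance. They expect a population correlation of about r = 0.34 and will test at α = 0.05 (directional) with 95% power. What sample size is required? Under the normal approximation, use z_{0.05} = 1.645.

n = 90

Fisher's z: C = ½·ln((1+r)/(1−r)) = ½·ln(2.0303) = 0.3541.
n = ((z_{α} + z_β)/C)² + 3.
(1.645 + 1.645) / 0.3541 = 3.290 / 0.3541 = 9.291.
n = 9.291² + 3 = 86.33 + 3 = 89.3.
Round up.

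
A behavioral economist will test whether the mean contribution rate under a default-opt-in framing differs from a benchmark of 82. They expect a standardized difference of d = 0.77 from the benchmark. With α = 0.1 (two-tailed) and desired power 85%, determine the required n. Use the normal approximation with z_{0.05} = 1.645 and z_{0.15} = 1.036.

For a one-sample test: n = ((z_{α/2} + z_β) / d)².
z_{α/2} + z_β = 1.645 + 1.036 = 2.681.
n = (2.681 / 0.77)² = 3.482² = 12.12.
Round up.

n = 13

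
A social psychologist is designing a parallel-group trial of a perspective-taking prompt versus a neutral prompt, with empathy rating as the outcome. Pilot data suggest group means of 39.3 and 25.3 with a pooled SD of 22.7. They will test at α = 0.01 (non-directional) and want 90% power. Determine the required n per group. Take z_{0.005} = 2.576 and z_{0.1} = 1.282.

Cohen's d = |M₁ − M₂| / SD_pooled = |39.3 − 25.3| / 22.7 = 14.0 / 22.7 = 0.617.
For two independent groups with equal n: n = 2·((z_{α/2} + z_β) / d)².
z_{α/2} + z_β = 2.576 + 1.282 = 3.858.
n = 2 × (3.858 / 0.617)² = 2 × 6.253² = 2 × 39.10 = 78.2.
Round up to the next whole participant.

n = 79 per group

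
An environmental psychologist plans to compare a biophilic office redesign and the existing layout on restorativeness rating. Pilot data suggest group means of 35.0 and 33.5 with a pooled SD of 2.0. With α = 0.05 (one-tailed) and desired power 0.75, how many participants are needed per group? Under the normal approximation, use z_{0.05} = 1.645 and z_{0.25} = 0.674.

Cohen's d = |M₁ − M₂| / SD_pooled = |35.0 − 33.5| / 2.0 = 1.5 / 2.0 = 0.750.
For two independent groups with equal n: n = 2·((z_{α} + z_β) / d)².
z_{α} + z_β = 1.645 + 0.674 = 2.319.
n = 2 × (2.319 / 0.750)² = 2 × 3.092² = 2 × 9.56 = 19.1.
Round up to the next whole participant.

n = 20 per group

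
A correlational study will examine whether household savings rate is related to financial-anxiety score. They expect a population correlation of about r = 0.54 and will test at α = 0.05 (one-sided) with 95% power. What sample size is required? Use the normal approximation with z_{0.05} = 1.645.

Fisher's z: C = ½·ln((1+r)/(1−r)) = ½·ln(3.3478) = 0.6042.
n = ((z_{α} + z_β)/C)² + 3.
(1.645 + 1.645) / 0.6042 = 3.290 / 0.6042 = 5.445.
n = 5.445² + 3 = 29.65 + 3 = 32.7.
Round up.

n = 33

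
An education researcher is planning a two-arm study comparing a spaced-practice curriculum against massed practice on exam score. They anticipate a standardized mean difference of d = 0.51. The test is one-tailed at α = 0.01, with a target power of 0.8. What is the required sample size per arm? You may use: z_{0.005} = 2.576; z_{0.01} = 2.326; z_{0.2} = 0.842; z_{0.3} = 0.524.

n = 78 per group

For two independent groups with equal n: n = 2·((z_{α} + z_β) / d)².
z_{α} + z_β = 2.326 + 0.842 = 3.168.
n = 2 × (3.168 / 0.51)² = 2 × 6.212² = 2 × 38.59 = 77.2.
Round up to the next whole participant.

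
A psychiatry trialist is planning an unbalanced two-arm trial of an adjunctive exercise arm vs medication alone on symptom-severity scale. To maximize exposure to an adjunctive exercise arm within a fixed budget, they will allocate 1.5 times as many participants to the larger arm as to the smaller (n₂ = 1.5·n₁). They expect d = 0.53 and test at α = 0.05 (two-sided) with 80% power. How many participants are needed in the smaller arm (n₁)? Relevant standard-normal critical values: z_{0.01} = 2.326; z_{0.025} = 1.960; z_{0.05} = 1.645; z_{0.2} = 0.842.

n₁ = 47

With allocation ratio k = n₂/n₁ = 1.5, Var(x̄₁−x̄₂) = σ²(1/n₁ + 1/(k·n₁)) = σ²·(k+1)/(k·n₁).
So n₁ = (1 + 1/k)·((z_{α/2} + z_β)/d)² = 1.667 × (2.802/0.53)².
n₁ = 1.667 × 27.95 = 46.6.
Round up: n₁ = 47, giving n₂ = ⌈1.5 × 47⌉ = ⌈70.5⌉ = 71.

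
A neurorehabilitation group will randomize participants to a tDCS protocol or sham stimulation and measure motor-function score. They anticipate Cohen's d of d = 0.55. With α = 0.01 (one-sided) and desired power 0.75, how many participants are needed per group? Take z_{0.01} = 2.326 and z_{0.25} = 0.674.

For two independent groups with equal n: n = 2·((z_{α} + z_β) / d)².
z_{α} + z_β = 2.326 + 0.674 = 3.000.
n = 2 × (3.000 / 0.55)² = 2 × 5.455² = 2 × 29.75 = 59.5.
Round up to the next whole participant.

n = 60 per group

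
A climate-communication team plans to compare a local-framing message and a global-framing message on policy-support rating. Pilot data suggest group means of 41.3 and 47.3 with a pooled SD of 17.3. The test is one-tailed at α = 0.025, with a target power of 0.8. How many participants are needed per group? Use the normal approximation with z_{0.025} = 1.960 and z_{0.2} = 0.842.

n = 131 per group

Cohen's d = |M₁ − M₂| / SD_pooled = |41.3 − 47.3| / 17.3 = 6.0 / 17.3 = 0.347.
For two independent groups with equal n: n = 2·((z_{α} + z_β) / d)².
z_{α} + z_β = 1.960 + 0.842 = 2.802.
n = 2 × (2.802 / 0.347)² = 2 × 8.075² = 2 × 65.20 = 130.4.
Round up to the next whole participant.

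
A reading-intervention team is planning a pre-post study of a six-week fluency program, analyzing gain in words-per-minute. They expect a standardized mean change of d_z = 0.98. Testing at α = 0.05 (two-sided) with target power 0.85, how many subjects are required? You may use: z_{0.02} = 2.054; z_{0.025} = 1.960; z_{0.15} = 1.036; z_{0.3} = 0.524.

n = 10 pairs

For a paired (one-sample on differences) test: n = ((z_{α/2} + z_β) / d)².
z_{α/2} + z_β = 1.960 + 1.036 = 2.996.
n = (2.996 / 0.98)² = 3.057² = 9.35.
Round up.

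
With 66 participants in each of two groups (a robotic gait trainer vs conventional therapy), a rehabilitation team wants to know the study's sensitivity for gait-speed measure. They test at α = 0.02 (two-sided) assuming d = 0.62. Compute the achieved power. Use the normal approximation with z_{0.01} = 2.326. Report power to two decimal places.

power ≈ 0.89

For two equal groups, power = Φ(d·√(n/2) − z_{α/2}).
d·√(n/2) = 0.62 × √(66/2) = 0.62 × 5.745 = 3.562.
z_β = 3.562 − 2.326 = 1.236.
Power = Φ(1.236) = 0.892.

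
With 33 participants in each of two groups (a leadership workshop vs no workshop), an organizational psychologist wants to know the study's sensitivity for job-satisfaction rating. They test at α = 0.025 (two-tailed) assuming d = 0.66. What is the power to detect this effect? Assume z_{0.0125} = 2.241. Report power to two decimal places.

power ≈ 0.67

For two equal groups, power = Φ(d·√(n/2) − z_{α/2}).
d·√(n/2) = 0.66 × √(33/2) = 0.66 × 4.062 = 2.681.
z_β = 2.681 − 2.241 = 0.440.
Power = Φ(0.440) = 0.670.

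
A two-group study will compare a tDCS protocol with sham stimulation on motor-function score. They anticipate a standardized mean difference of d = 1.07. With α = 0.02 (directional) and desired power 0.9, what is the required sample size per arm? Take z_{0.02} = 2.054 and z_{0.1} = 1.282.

n = 20 per group

For two independent groups with equal n: n = 2·((z_{α} + z_β) / d)².
z_{α} + z_β = 2.054 + 1.282 = 3.336.
n = 2 × (3.336 / 1.07)² = 2 × 3.118² = 2 × 9.72 = 19.4.
Round up to the next whole participant.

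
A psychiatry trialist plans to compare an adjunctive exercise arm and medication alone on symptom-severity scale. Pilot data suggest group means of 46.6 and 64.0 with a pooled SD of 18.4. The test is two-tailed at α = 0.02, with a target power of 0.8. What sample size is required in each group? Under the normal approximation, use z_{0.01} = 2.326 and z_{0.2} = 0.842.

n = 23 per group

Cohen's d = |M₁ − M₂| / SD_pooled = |46.6 − 64.0| / 18.4 = 17.4 / 18.4 = 0.946.
For two independent groups with equal n: n = 2·((z_{α/2} + z_β) / d)².
z_{α/2} + z_β = 2.326 + 0.842 = 3.168.
n = 2 × (3.168 / 0.946)² = 2 × 3.349² = 2 × 11.21 = 22.4.
Round up to the next whole participant.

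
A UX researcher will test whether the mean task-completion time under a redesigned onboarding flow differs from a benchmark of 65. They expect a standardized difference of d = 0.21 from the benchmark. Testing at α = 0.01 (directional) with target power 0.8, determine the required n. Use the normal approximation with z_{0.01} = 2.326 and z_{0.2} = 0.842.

n = 228

For a one-sample test: n = ((z_{α} + z_β) / d)².
z_{α} + z_β = 2.326 + 0.842 = 3.168.
n = (3.168 / 0.21)² = 15.086² = 227.58.
Round up.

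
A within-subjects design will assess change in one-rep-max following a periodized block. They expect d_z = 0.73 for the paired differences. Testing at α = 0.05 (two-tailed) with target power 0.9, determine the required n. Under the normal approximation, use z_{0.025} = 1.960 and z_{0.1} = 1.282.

n = 20 pairs

For a paired (one-sample on differences) test: n = ((z_{α/2} + z_β) / d)².
z_{α/2} + z_β = 1.960 + 1.282 = 3.242.
n = (3.242 / 0.73)² = 4.441² = 19.72.
Round up.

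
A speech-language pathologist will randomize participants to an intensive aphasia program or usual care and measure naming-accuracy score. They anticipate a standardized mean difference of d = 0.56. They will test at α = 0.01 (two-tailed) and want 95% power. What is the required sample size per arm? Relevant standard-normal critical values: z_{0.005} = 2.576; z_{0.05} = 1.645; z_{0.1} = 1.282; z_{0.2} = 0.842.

n = 114 per group

For two independent groups with equal n: n = 2·((z_{α/2} + z_β) / d)².
z_{α/2} + z_β = 2.576 + 1.645 = 4.221.
n = 2 × (4.221 / 0.56)² = 2 × 7.537² = 2 × 56.81 = 113.6.
Round up to the next whole participant.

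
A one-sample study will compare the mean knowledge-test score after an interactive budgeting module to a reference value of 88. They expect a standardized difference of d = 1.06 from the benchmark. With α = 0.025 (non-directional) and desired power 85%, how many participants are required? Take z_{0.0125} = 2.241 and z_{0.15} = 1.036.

For a one-sample test: n = ((z_{α/2} + z_β) / d)².
z_{α/2} + z_β = 2.241 + 1.036 = 3.277.
n = (3.277 / 1.06)² = 3.092² = 9.56.
Round up.

n = 10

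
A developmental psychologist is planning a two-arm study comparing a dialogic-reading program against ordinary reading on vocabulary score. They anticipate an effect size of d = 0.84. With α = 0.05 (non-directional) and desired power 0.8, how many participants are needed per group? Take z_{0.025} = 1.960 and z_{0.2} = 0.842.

n = 23 per group

For two independent groups with equal n: n = 2·((z_{α/2} + z_β) / d)².
z_{α/2} + z_β = 1.960 + 0.842 = 2.802.
n = 2 × (2.802 / 0.84)² = 2 × 3.336² = 2 × 11.13 = 22.3.
Round up to the next whole participant.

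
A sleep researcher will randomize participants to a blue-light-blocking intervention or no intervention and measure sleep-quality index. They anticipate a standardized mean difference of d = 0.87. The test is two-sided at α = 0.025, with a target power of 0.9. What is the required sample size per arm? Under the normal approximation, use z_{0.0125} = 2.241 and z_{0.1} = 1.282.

For two independent groups with equal n: n = 2·((z_{α/2} + z_β) / d)².
z_{α/2} + z_β = 2.241 + 1.282 = 3.523.
n = 2 × (3.523 / 0.87)² = 2 × 4.049² = 2 × 16.40 = 32.8.
Round up to the next whole participant.

n = 33 per group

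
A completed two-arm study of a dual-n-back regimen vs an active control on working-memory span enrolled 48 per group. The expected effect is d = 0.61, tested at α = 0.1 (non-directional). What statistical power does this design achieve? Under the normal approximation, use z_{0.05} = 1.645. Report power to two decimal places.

For two equal groups, power = Φ(d·√(n/2) − z_{α/2}).
d·√(n/2) = 0.61 × √(48/2) = 0.61 × 4.899 = 2.988.
z_β = 2.988 − 1.645 = 1.343.
Power = Φ(1.343) = 0.910.

power ≈ 0.91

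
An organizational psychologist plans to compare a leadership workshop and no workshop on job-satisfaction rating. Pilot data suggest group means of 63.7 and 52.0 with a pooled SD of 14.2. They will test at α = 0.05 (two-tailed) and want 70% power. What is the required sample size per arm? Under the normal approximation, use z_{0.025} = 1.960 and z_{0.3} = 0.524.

n = 19 per group

Cohen's d = |M₁ − M₂| / SD_pooled = |63.7 − 52.0| / 14.2 = 11.7 / 14.2 = 0.824.
For two independent groups with equal n: n = 2·((z_{α/2} + z_β) / d)².
z_{α/2} + z_β = 1.960 + 0.524 = 2.484.
n = 2 × (2.484 / 0.824)² = 2 × 3.015² = 2 × 9.09 = 18.2.
Round up to the next whole participant.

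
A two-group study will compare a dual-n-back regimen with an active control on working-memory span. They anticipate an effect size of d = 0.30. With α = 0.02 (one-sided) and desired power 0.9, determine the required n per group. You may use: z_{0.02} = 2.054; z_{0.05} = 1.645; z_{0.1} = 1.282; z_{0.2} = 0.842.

For two independent groups with equal n: n = 2·((z_{α} + z_β) / d)².
z_{α} + z_β = 2.054 + 1.282 = 3.336.
n = 2 × (3.336 / 0.30)² = 2 × 11.120² = 2 × 123.65 = 247.3.
Round up to the next whole participant.

n = 248 per group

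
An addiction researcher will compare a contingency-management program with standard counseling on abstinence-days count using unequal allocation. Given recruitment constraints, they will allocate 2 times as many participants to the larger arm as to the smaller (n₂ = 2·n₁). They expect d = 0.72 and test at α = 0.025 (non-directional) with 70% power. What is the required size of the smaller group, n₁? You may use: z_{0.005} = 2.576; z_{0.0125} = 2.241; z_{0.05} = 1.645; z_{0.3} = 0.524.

With allocation ratio k = n₂/n₁ = 2, Var(x̄₁−x̄₂) = σ²(1/n₁ + 1/(k·n₁)) = σ²·(k+1)/(k·n₁).
So n₁ = (1 + 1/k)·((z_{α/2} + z_β)/d)² = 1.500 × (2.765/0.72)².
n₁ = 1.500 × 14.75 = 22.1.
Round up: n₁ = 23, giving n₂ = 2 × 23 = 46.

n₁ = 23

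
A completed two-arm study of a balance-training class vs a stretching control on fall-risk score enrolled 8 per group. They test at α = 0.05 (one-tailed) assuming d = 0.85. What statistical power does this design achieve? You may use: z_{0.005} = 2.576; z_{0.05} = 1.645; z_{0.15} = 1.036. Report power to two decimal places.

power ≈ 0.52

For two equal groups, power = Φ(d·√(n/2) − z_{α}).
d·√(n/2) = 0.85 × √(8/2) = 0.85 × 2.000 = 1.700.
z_β = 1.700 − 1.645 = 0.055.
Power = Φ(0.055) = 0.522.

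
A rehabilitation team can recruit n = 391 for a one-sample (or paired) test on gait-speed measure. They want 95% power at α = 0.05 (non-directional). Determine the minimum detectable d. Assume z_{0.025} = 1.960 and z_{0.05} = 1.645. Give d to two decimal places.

d_min ≈ 0.18

For a single sample (or paired design) of n = 391: d_min = (z_{α/2} + z_β)/√n.
z-sum = 1.960 + 1.645 = 3.605.
d_min = 3.605 / √391 = 3.605 / 19.774 = 0.182.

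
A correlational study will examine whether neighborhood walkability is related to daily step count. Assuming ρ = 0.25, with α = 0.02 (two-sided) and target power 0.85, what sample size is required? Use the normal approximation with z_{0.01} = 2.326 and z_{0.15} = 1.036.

Fisher's z: C = ½·ln((1+r)/(1−r)) = ½·ln(1.6667) = 0.2554.
n = ((z_{α/2} + z_β)/C)² + 3.
(2.326 + 1.036) / 0.2554 = 3.362 / 0.2554 = 13.164.
n = 13.164² + 3 = 173.28 + 3 = 176.3.
Round up.

n = 177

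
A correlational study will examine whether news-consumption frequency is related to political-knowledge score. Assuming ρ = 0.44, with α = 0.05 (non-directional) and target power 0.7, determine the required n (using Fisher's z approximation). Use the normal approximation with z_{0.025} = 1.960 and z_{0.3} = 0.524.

Fisher's z: C = ½·ln((1+r)/(1−r)) = ½·ln(2.5714) = 0.4722.
n = ((z_{α/2} + z_β)/C)² + 3.
(1.960 + 0.524) / 0.4722 = 2.484 / 0.4722 = 5.260.
n = 5.260² + 3 = 27.67 + 3 = 30.7.
Round up.

n = 31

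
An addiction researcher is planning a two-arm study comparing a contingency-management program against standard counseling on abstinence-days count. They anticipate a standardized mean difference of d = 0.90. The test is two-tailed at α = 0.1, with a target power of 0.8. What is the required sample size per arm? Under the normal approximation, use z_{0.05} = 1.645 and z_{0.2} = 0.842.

For two independent groups with equal n: n = 2·((z_{α/2} + z_β) / d)².
z_{α/2} + z_β = 1.645 + 0.842 = 2.487.
n = 2 × (2.487 / 0.90)² = 2 × 2.763² = 2 × 7.64 = 15.3.
Round up to the next whole participant.

n = 16 per group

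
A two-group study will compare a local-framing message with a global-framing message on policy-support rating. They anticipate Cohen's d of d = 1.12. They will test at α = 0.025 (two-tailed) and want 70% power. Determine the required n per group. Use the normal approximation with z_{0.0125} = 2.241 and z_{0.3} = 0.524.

n = 13 per group

For two independent groups with equal n: n = 2·((z_{α/2} + z_β) / d)².
z_{α/2} + z_β = 2.241 + 0.524 = 2.765.
n = 2 × (2.765 / 1.12)² = 2 × 2.469² = 2 × 6.09 = 12.2.
Round up to the next whole participant.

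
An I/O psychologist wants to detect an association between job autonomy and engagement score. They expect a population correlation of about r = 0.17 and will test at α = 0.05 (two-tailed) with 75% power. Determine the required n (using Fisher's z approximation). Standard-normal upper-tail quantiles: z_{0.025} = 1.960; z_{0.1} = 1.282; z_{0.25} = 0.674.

n = 239

Fisher's z: C = ½·ln((1+r)/(1−r)) = ½·ln(1.4096) = 0.1717.
n = ((z_{α/2} + z_β)/C)² + 3.
(1.960 + 0.674) / 0.1717 = 2.634 / 0.1717 = 15.341.
n = 15.341² + 3 = 235.34 + 3 = 238.3.
Round up.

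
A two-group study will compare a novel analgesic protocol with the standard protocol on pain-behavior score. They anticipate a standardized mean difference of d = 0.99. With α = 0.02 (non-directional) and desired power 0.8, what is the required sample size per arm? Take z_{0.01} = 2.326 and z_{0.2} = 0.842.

For two independent groups with equal n: n = 2·((z_{α/2} + z_β) / d)².
z_{α/2} + z_β = 2.326 + 0.842 = 3.168.
n = 2 × (3.168 / 0.99)² = 2 × 3.200² = 2 × 10.24 = 20.5.
Round up to the next whole participant.

n = 21 per group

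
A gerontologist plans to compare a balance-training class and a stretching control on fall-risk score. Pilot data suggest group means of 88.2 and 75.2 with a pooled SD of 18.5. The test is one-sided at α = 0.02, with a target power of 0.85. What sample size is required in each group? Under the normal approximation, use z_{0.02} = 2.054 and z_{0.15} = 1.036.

Cohen's d = |M₁ − M₂| / SD_pooled = |88.2 − 75.2| / 18.5 = 13.0 / 18.5 = 0.703.
For two independent groups with equal n: n = 2·((z_{α} + z_β) / d)².
z_{α} + z_β = 2.054 + 1.036 = 3.090.
n = 2 × (3.090 / 0.703)² = 2 × 4.395² = 2 × 19.32 = 38.6.
Round up to the next whole participant.

n = 39 per group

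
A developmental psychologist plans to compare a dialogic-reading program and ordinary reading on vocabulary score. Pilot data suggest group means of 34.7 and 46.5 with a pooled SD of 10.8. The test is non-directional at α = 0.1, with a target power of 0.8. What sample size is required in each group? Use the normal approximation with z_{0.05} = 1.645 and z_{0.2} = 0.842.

n = 11 per group

Cohen's d = |M₁ − M₂| / SD_pooled = |34.7 − 46.5| / 10.8 = 11.8 / 10.8 = 1.093.
For two independent groups with equal n: n = 2·((z_{α/2} + z_β) / d)².
z_{α/2} + z_β = 1.645 + 0.842 = 2.487.
n = 2 × (2.487 / 1.093)² = 2 × 2.275² = 2 × 5.18 = 10.4.
Round up to the next whole participant.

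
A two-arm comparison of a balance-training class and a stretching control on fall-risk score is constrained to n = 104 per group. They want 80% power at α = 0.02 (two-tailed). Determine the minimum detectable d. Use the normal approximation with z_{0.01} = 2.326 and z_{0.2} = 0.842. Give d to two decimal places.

d_min ≈ 0.44

For two independent groups of n = 104 each: d_min = (z_{α/2} + z_β)·√(2/n).
z-sum = 2.326 + 0.842 = 3.168.
d_min = 3.168 × √(2/104) = 3.168 × 0.1387 = 0.439.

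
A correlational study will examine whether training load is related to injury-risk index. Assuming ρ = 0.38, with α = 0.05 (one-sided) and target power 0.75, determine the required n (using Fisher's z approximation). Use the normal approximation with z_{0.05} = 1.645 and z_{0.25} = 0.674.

Fisher's z: C = ½·ln((1+r)/(1−r)) = ½·ln(2.2258) = 0.4001.
n = ((z_{α} + z_β)/C)² + 3.
(1.645 + 0.674) / 0.4001 = 2.319 / 0.4001 = 5.796.
n = 5.796² + 3 = 33.59 + 3 = 36.6.
Round up.

n = 37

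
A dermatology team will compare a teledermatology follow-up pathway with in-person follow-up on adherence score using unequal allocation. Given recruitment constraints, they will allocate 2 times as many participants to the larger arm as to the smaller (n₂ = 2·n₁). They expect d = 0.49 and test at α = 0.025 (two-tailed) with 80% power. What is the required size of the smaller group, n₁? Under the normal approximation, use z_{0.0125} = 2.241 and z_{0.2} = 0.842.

n₁ = 60

With allocation ratio k = n₂/n₁ = 2, Var(x̄₁−x̄₂) = σ²(1/n₁ + 1/(k·n₁)) = σ²·(k+1)/(k·n₁).
So n₁ = (1 + 1/k)·((z_{α/2} + z_β)/d)² = 1.500 × (3.083/0.49)².
n₁ = 1.500 × 39.59 = 59.4.
Round up: n₁ = 60, giving n₂ = 2 × 60 = 120.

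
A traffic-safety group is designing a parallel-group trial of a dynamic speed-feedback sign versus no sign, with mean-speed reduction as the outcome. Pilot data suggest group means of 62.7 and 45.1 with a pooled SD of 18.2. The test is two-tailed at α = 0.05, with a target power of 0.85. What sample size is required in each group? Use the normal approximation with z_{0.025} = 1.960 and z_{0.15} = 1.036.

n = 20 per group

Cohen's d = |M₁ − M₂| / SD_pooled = |62.7 − 45.1| / 18.2 = 17.6 / 18.2 = 0.967.
For two independent groups with equal n: n = 2·((z_{α/2} + z_β) / d)².
z_{α/2} + z_β = 1.960 + 1.036 = 2.996.
n = 2 × (2.996 / 0.967)² = 2 × 3.098² = 2 × 9.60 = 19.2.
Round up to the next whole participant.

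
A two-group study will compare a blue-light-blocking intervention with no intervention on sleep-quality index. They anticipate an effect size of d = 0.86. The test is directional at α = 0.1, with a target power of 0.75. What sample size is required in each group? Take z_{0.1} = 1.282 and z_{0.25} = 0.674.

n = 11 per group

For two independent groups with equal n: n = 2·((z_{α} + z_β) / d)².
z_{α} + z_β = 1.282 + 0.674 = 1.956.
n = 2 × (1.956 / 0.86)² = 2 × 2.274² = 2 × 5.17 = 10.3.
Round up to the next whole participant.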